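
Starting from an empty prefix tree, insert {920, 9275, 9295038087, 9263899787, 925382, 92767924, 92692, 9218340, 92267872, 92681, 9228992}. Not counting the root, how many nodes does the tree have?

49

Insert word by word; a character creates a node only if that edge doesn't already exist:
  "920" → 3 new (9, 2, 0)
  "9275" → prefix "92" already present; 2 new (7, 5)
  "9295038087" → prefix "92" already present; 8 new (9, 5, 0, 3, 8, 0, 8, 7)
  "9263899787" → prefix "92" already present; 8 new (6, 3, 8, 9, 9, 7, 8, 7)
  "925382" → prefix "92" already present; 4 new (5, 3, 8, 2)
  "92767924" → prefix "927" already present; 5 new (6, 7, 9, 2, 4)
  "92692" → prefix "926" already present; 2 new (9, 2)
  "9218340" → prefix "92" already present; 5 new (1, 8, 3, 4, 0)
  "92267872" → prefix "92" already present; 6 new (2, 6, 7, 8, 7, 2)
  "92681" → prefix "926" already present; 2 new (8, 1)
  "9228992" → prefix "922" already present; 4 new (8, 9, 9, 2)
Total nodes = 3 + 2 + 8 + 8 + 4 + 5 + 2 + 5 + 6 + 2 + 4 = 49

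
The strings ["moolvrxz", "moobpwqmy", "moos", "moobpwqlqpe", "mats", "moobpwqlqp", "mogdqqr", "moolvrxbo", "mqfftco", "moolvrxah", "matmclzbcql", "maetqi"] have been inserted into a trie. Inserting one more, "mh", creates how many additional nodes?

Walking "mh" from the root, the first 1 characters ("m") follow existing edges; "h" is the first miss.
Each of the 1 remaining characters creates one node.

1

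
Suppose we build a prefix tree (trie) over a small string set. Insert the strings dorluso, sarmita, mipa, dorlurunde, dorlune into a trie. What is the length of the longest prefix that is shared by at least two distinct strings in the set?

The deepest shared node is where two words last agree before diverging.
"dorlune" and "dorlurunde" agree on "dorlu" (5 characters) before diverging; nothing deeper is shared.
Longest shared-prefix length: 5

5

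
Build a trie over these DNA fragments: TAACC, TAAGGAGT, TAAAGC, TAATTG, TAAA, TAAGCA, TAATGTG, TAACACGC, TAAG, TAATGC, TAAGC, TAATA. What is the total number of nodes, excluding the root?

Trace insertions, counting only characters that open a new branch:
  "TAACC" → 5 new (T, A, A, C, C)
  "TAAGGAGT" → prefix "TAA" already present; 5 new (G, G, A, G, T)
  "TAAAGC" → prefix "TAA" already present; 3 new (A, G, C)
  "TAATTG" → prefix "TAA" already present; 3 new (T, T, G)
  "TAAA" → prefix "TAAA" already present; 0 new (none)
  "TAAGCA" → prefix "TAAG" already present; 2 new (C, A)
  "TAATGTG" → prefix "TAAT" already present; 3 new (G, T, G)
  "TAACACGC" → prefix "TAAC" already present; 4 new (A, C, G, C)
  "TAAG" → prefix "TAAG" already present; 0 new (none)
  "TAATGC" → prefix "TAATG" already present; 1 new (C)
  "TAAGC" → prefix "TAAGC" already present; 0 new (none)
  "TAATA" → prefix "TAAT" already present; 1 new (A)
Total nodes = 5 + 5 + 3 + 3 + 0 + 2 + 3 + 4 + 0 + 1 + 0 + 1 = 27

27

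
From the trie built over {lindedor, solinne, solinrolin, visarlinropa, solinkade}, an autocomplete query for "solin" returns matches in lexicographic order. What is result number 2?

solinne

Words with prefix "solin", in lexicographic order: "solinkade", "solinne", "solinrolin"
Position 2: solinne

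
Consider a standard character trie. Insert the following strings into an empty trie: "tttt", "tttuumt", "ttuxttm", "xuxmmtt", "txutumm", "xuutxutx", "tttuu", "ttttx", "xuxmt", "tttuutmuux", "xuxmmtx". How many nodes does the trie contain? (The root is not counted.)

40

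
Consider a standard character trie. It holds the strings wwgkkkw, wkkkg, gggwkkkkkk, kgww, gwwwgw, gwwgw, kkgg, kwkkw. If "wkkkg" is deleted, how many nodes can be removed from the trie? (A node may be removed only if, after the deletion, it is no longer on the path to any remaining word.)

4

A node on "wkkkg"'s path can go only if nothing else ends at it or branches off below it.
The suffix "kkkg" (4 nodes) is used only by "wkkkg"; the node for "w" still has the child "w", so pruning stops there.
Nodes removed: 4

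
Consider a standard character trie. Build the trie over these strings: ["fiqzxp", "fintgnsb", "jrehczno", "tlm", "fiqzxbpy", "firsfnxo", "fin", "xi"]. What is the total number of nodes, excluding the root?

Count nodes per top-level branch (shared prefixes stored once):
  'f'-branch (fin, fintgnsb, fiqzxbpy, fiqzxp, firsfnxo): 21 nodes
  'j'-branch (jrehczno): 8 nodes
  't'-branch (tlm): 3 nodes
  'x'-branch (xi): 2 nodes
Sum: 34

34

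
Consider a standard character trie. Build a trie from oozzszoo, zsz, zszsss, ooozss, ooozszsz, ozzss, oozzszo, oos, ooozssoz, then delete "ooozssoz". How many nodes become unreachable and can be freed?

A node on "ooozssoz"'s path can go only if nothing else ends at it or branches off below it.
The suffix "oz" (2 nodes) is used only by "ooozssoz"; "ooozss" is itself a stored word, so pruning stops there.
Nodes removed: 2

2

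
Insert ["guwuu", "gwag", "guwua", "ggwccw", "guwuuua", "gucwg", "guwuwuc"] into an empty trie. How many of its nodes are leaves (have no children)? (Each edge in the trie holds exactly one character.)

6

A leaf is a node with no children — equivalently, the end of a word that is not a proper prefix of any other stored word.
Those words: "ggwccw", "gucwg", "guwua", "guwuuua", "guwuwuc", "gwag"
Leaf count: 6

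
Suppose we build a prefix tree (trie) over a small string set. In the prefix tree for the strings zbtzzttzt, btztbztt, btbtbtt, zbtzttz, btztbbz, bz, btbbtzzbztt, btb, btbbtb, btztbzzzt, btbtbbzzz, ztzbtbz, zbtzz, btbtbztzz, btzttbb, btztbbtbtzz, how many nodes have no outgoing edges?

A leaf is a node with no children — equivalently, the end of a word that is not a proper prefix of any other stored word.
Those words: "btbbtb", "btbbtzzbztt", "btbtbbzzz", "btbtbtt", "btbtbztzz", "btztbbtbtzz", "btztbbz", "btztbztt", "btztbzzzt", "btzttbb", "bz", "zbtzttz", "zbtzzttzt", "ztzbtbz"
Leaf count: 14

14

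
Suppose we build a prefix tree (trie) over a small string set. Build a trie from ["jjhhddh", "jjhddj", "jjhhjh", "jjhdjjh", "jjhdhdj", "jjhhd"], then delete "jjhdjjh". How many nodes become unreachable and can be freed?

A node on "jjhdjjh"'s path can go only if nothing else ends at it or branches off below it.
The suffix "jjh" (3 nodes) is used only by "jjhdjjh"; the node for "jjhd" still has the child "d", so pruning stops there.
Nodes removed: 3

3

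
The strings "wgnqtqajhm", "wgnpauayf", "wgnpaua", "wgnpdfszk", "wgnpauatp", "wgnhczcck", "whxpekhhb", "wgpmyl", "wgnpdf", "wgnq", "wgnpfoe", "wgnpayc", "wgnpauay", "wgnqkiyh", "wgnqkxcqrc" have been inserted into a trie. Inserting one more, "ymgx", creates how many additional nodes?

4

No existing word starts with "y", so every character of "ymgx" needs a new node.
4 − 0 = 4 new nodes.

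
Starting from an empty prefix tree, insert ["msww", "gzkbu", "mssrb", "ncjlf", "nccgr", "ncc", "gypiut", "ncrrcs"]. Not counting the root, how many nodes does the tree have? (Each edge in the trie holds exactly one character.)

Count nodes per top-level branch (shared prefixes stored once):
  'g'-branch (gypiut, gzkbu): 10 nodes
  'm'-branch (mssrb, msww): 7 nodes
  'n'-branch (ncc, nccgr, ncjlf, ncrrcs): 12 nodes
Sum: 29

29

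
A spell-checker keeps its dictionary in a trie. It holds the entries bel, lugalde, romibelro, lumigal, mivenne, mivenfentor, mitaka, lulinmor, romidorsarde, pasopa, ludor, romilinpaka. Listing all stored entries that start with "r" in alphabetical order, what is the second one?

DFS of the "r" subtree visits, in order: "romibelro", "romidorsarde", "romilinpaka"
Position 2: romidorsarde

romidorsarde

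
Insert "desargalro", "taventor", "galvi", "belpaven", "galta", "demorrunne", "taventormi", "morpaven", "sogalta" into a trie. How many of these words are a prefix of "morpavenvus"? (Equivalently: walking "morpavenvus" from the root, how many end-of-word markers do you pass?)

1

Walk "morpavenvus" from the root; an end-of-word marker is hit whenever a stored word is a prefix of "morpavenvus".
Prefixes of the query that are stored words: "morpaven"
Count: 1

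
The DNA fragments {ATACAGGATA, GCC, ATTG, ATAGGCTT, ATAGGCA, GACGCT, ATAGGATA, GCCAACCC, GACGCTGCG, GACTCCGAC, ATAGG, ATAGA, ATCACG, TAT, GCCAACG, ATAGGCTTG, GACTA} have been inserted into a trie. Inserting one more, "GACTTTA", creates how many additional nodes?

3

The longest prefix of "GACTTTA" already in the trie is "GACT" (length 4).
New nodes needed: |"GACTTTA"| − 4 = 7 − 4 = 3.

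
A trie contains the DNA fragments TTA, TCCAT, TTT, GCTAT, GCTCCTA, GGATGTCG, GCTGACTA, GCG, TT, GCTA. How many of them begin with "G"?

6

Traverse to the node for "G", then collect every word in that subtree.
Matches: "GCG", "GCTA", "GCTAT", "GCTCCTA", "GCTGACTA", "GGATGTCG"
Count: 6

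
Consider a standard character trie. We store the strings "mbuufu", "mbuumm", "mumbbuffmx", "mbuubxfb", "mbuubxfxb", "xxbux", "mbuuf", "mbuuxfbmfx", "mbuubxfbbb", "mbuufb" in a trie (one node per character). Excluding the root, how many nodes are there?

37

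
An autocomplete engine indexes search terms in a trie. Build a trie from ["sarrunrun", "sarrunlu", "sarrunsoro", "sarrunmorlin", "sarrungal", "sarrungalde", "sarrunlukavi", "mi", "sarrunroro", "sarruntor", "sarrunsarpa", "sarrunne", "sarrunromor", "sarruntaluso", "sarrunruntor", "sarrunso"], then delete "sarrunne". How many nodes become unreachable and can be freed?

Walk "sarrunne" from the leaf back toward the root, removing each node that no remaining word uses.
The suffix "ne" (2 nodes) is used only by "sarrunne"; the node for "sarrun" still has the child "r", so pruning stops there.
Nodes removed: 2

2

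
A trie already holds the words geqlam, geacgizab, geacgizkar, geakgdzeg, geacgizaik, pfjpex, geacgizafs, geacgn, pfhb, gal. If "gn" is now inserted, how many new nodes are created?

The longest prefix of "gn" already in the trie is "g" (length 1).
So 2 − 1 = 1 new nodes.

1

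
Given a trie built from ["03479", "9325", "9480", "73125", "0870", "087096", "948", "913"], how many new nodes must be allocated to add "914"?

Walking "914" from the root, the first 2 characters ("91") follow existing edges; "4" is the first miss.
So 3 − 2 = 1 new nodes.

1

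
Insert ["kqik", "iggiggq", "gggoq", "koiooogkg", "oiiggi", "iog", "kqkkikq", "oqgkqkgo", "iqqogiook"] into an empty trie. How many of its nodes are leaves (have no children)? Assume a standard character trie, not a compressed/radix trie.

Leaves are exactly the stored words that no other stored word extends.
Those words: "gggoq", "iggiggq", "iog", "iqqogiook", "koiooogkg", "kqik", "kqkkikq", "oiiggi", "oqgkqkgo"
Leaf count: 9

9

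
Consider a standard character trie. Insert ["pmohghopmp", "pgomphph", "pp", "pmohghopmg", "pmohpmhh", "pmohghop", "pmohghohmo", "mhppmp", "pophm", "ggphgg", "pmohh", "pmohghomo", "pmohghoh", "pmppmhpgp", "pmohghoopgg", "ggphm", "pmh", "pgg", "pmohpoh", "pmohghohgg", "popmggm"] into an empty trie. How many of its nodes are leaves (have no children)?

Leaves are exactly the stored words that no other stored word extends.
Those words: "ggphgg", "ggphm", "mhppmp", "pgg", "pgomphph", "pmh", "pmohghohgg", "pmohghohmo", "pmohghomo", "pmohghoopgg", "pmohghopmg", "pmohghopmp", "pmohh", "pmohpmhh", "pmohpoh", "pmppmhpgp", "pophm", "popmggm", "pp"
Leaf count: 19

19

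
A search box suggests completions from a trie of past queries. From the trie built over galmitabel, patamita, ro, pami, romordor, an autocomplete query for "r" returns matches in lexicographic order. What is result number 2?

Filter for "r…" and sort: "ro", "romordor"
The 2nd is romordor.

romordor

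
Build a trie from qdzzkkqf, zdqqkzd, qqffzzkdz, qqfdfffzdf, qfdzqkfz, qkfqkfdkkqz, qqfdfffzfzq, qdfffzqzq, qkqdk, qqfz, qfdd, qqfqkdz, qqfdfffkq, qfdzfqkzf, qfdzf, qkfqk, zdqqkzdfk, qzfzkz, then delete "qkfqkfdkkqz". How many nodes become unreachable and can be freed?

6

After clearing the end-marker at "qkfqkfdkkqz", prune upward until reaching a node still needed by another word.
The suffix "fdkkqz" (6 nodes) is used only by "qkfqkfdkkqz"; "qkfqk" is itself a stored word, so pruning stops there.
Nodes removed: 6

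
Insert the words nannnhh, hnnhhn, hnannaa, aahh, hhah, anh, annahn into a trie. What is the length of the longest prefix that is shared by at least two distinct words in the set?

2

Look for the deepest trie node that still has at least two words in its subtree.
e.g. "anh" and "annahn" share the prefix "an" of length 2; no pair shares a longer one.
Longest shared-prefix length: 2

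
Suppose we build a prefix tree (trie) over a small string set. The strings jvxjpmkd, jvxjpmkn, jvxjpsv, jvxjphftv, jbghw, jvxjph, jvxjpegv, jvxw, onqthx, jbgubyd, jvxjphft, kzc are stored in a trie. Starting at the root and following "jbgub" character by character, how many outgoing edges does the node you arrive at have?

1

Follow the path "jbgub" to its node, then look at its outgoing edges.
Characters that immediately follow "jbgub" among the stored strings: {y}.
That node has 1 child edge.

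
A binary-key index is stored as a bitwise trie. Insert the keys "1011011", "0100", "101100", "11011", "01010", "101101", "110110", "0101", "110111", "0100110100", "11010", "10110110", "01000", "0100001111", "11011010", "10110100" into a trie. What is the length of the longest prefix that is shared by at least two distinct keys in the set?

The deepest shared node is where two words last agree before diverging.
"1011011" and "10110110" agree on "1011011" (7 characters) before diverging; nothing deeper is shared.
Longest shared-prefix length: 7

7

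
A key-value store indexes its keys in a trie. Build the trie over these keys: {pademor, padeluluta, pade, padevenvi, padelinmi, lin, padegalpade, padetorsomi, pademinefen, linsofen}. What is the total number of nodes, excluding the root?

Count nodes per top-level branch (shared prefixes stored once):
  'l'-branch (lin, linsofen): 8 nodes
  'p'-branch (pade, padegalpade, padelinmi, padeluluta, pademinefen, pademor, padetorsomi, padevenvi): 42 nodes
Sum: 50

50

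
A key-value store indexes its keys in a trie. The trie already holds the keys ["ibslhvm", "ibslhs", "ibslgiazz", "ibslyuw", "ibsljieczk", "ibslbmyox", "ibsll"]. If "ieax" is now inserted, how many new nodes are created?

Walking "ieax" from the root, the first 1 characters ("i") follow existing edges; "e" is the first miss.
So 4 − 1 = 3 new nodes.

3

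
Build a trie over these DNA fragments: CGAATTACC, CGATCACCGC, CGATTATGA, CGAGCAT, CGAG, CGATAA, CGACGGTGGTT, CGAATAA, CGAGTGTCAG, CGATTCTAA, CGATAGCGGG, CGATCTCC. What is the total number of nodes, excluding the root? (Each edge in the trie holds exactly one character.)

For each word, the new-node count is its length minus the longest prefix already in the trie:
  "CGAATTACC" → 9 new (C, G, A, A, T, T, A, C, C)
  "CGATCACCGC" → prefix "CGA" already present; 7 new (T, C, A, C, C, G, C)
  "CGATTATGA" → prefix "CGAT" already present; 5 new (T, A, T, G, A)
  "CGAGCAT" → prefix "CGA" already present; 4 new (G, C, A, T)
  "CGAG" → prefix "CGAG" already present; 0 new (none)
  "CGATAA" → prefix "CGAT" already present; 2 new (A, A)
  "CGACGGTGGTT" → prefix "CGA" already present; 8 new (C, G, G, T, G, G, T, T)
  "CGAATAA" → prefix "CGAAT" already present; 2 new (A, A)
  "CGAGTGTCAG" → prefix "CGAG" already present; 6 new (T, G, T, C, A, G)
  "CGATTCTAA" → prefix "CGATT" already present; 4 new (C, T, A, A)
  "CGATAGCGGG" → prefix "CGATA" already present; 5 new (G, C, G, G, G)
  "CGATCTCC" → prefix "CGATC" already present; 3 new (T, C, C)
Total nodes = 9 + 7 + 5 + 4 + 0 + 2 + 8 + 2 + 6 + 4 + 5 + 3 = 55

55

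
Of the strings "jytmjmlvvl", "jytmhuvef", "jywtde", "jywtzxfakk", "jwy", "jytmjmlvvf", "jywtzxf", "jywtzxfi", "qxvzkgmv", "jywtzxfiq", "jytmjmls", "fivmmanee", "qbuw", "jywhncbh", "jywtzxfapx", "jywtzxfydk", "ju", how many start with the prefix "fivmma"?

Filter for entries beginning with "fivmma":
Matches: "fivmmanee"
Count: 1

1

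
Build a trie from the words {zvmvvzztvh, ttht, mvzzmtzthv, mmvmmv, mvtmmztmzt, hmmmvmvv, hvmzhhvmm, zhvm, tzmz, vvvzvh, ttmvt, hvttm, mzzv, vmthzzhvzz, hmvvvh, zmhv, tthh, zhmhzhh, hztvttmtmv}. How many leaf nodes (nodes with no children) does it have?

19

A leaf is a node with no children — equivalently, the end of a word that is not a proper prefix of any other stored word.
Those words: "hmmmvmvv", "hmvvvh", "hvmzhhvmm", "hvttm", "hztvttmtmv", "mmvmmv", "mvtmmztmzt", "mvzzmtzthv", "mzzv", "tthh", "ttht", "ttmvt", "tzmz", "vmthzzhvzz", "vvvzvh", "zhmhzhh", "zhvm", "zmhv", "zvmvvzztvh"
Leaf count: 19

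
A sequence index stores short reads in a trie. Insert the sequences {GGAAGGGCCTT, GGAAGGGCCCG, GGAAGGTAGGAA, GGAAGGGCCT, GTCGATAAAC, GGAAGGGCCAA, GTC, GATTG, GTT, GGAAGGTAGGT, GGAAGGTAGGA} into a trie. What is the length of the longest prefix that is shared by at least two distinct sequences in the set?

11

The deepest shared node is where two words last agree before diverging.
e.g. "GGAAGGTAGGA" and "GGAAGGTAGGAA" share the prefix "GGAAGGTAGGA" of length 11; no pair shares a longer one.
Longest shared-prefix length: 11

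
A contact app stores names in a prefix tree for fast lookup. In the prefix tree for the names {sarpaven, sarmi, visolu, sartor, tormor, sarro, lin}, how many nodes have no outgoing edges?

7

A leaf is a node with no children — equivalently, the end of a word that is not a proper prefix of any other stored word.
Those words: "lin", "sarmi", "sarpaven", "sarro", "sartor", "tormor", "visolu"
Leaf count: 7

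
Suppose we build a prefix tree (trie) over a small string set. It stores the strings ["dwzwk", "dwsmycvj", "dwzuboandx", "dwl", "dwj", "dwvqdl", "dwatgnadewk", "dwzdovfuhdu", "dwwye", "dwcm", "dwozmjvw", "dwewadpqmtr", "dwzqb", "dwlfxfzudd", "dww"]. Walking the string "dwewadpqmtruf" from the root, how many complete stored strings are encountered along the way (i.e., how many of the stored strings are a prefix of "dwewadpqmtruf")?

1

Traverse "dwewadpqmtruf" character by character; count nodes along the way that are marked as word ends.
Prefixes of the query that are stored words: "dwewadpqmtr"
Count: 1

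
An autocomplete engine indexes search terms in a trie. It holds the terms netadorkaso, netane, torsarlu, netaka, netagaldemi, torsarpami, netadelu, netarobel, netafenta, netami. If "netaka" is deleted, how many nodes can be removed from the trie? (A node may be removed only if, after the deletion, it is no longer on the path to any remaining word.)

Walk "netaka" from the leaf back toward the root, removing each node that no remaining word uses.
The suffix "ka" (2 nodes) is used only by "netaka"; the node for "neta" still has the child "d", so pruning stops there.
Nodes removed: 2

2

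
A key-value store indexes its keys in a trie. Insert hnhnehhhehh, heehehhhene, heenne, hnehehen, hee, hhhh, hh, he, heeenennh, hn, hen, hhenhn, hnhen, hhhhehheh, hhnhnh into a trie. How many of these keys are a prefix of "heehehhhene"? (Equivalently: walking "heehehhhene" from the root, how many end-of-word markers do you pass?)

Walk "heehehhhene" from the root; an end-of-word marker is hit whenever a stored word is a prefix of "heehehhhene".
Prefixes of the query that are stored words: "he", "hee", "heehehhhene"
Count: 3

3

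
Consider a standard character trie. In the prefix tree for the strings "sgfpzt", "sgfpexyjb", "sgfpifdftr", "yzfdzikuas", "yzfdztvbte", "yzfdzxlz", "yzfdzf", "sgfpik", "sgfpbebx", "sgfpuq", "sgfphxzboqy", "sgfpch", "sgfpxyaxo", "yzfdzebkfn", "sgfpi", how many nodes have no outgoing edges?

14

Leaves are exactly the stored words that no other stored word extends.
Those words: "sgfpbebx", "sgfpch", "sgfpexyjb", "sgfphxzboqy", "sgfpifdftr", "sgfpik", "sgfpuq", "sgfpxyaxo", "sgfpzt", "yzfdzebkfn", "yzfdzf", "yzfdzikuas", "yzfdztvbte", "yzfdzxlz"
Leaf count: 14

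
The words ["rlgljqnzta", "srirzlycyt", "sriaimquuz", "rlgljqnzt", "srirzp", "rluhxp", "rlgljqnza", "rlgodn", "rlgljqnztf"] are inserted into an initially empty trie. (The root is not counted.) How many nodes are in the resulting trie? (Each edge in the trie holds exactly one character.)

Count nodes per top-level branch (shared prefixes stored once):
  'r'-branch (rlgljqnza, rlgljqnzt, rlgljqnzta, rlgljqnztf, rlgodn, rluhxp): 19 nodes
  's'-branch (sriaimquuz, srirzlycyt, srirzp): 18 nodes
Sum: 37

37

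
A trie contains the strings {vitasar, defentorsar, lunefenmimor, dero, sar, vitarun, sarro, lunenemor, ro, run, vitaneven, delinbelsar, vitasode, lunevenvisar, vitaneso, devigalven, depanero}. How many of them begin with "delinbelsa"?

Traverse to the node for "delinbelsa", then collect every word in that subtree.
Words under "delinbelsa": delinbelsar
Count: 1

1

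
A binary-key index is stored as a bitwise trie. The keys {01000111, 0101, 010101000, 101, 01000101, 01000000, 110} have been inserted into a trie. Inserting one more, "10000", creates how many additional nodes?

The longest prefix of "10000" already in the trie is "10" (length 2).
New nodes needed: |"10000"| − 2 = 5 − 2 = 3.

3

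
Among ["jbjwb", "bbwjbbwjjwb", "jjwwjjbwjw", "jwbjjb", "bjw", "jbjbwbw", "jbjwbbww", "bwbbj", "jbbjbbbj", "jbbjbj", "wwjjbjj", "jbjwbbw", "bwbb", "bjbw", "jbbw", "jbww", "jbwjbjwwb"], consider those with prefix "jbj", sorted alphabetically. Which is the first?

DFS of the "jbj" subtree visits, in order: "jbjbwbw", "jbjwb", "jbjwbbw", "jbjwbbww"
Position 1: jbjbwbw

jbjbwbw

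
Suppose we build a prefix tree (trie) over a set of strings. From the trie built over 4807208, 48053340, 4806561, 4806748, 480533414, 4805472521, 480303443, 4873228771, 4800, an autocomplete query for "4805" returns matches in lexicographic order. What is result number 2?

DFS of the "4805" subtree visits, in order: "48053340", "480533414", "4805472521"
Position 2: 480533414

480533414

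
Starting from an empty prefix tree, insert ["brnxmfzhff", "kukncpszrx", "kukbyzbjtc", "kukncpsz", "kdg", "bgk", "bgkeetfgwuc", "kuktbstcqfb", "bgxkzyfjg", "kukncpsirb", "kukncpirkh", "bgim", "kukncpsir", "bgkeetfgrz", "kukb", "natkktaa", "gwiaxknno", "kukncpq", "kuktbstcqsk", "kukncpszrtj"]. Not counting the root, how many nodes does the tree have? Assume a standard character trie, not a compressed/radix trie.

For each word, the new-node count is its length minus the longest prefix already in the trie:
  "brnxmfzhff" → 10 new (b, r, n, x, m, f, z, h, f, f)
  "kukncpszrx" → 10 new (k, u, k, n, c, p, s, z, r, x)
  "kukbyzbjtc" → prefix "kuk" already present; 7 new (b, y, z, b, j, t, c)
  "kukncpsz" → prefix "kukncpsz" already present; 0 new (none)
  "kdg" → prefix "k" already present; 2 new (d, g)
  "bgk" → prefix "b" already present; 2 new (g, k)
  "bgkeetfgwuc" → prefix "bgk" already present; 8 new (e, e, t, f, g, w, u, c)
  "kuktbstcqfb" → prefix "kuk" already present; 8 new (t, b, s, t, c, q, f, b)
  "bgxkzyfjg" → prefix "bg" already present; 7 new (x, k, z, y, f, j, g)
  "kukncpsirb" → prefix "kukncps" already present; 3 new (i, r, b)
  "kukncpirkh" → prefix "kukncp" already present; 4 new (i, r, k, h)
  "bgim" → prefix "bg" already present; 2 new (i, m)
  "kukncpsir" → prefix "kukncpsir" already present; 0 new (none)
  "bgkeetfgrz" → prefix "bgkeetfg" already present; 2 new (r, z)
  "kukb" → prefix "kukb" already present; 0 new (none)
  "natkktaa" → 8 new (n, a, t, k, k, t, a, a)
  "gwiaxknno" → 9 new (g, w, i, a, x, k, n, n, o)
  "kukncpq" → prefix "kukncp" already present; 1 new (q)
  "kuktbstcqsk" → prefix "kuktbstcq" already present; 2 new (s, k)
  "kukncpszrtj" → prefix "kukncpszr" already present; 2 new (t, j)
Total nodes = 10 + 10 + 7 + 0 + 2 + 2 + 8 + 8 + 7 + 3 + 4 + 2 + 0 + 2 + 0 + 8 + 9 + 1 + 2 + 2 = 87

87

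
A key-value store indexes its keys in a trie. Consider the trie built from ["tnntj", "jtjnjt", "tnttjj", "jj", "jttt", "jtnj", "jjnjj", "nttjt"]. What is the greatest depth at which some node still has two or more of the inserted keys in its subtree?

2

Equivalently: take the maximum, over all pairs, of their longest common prefix length.
"jj" and "jjnjj" agree on "jj" (2 characters) before diverging; nothing deeper is shared.
Longest shared-prefix length: 2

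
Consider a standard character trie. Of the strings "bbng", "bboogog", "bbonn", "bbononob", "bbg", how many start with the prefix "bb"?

5

Walk to "bb"; the words in its subtree are exactly those with that prefix.
Words under "bb": bbg, bbng, bbonn, bbononob, bboogog
Count: 5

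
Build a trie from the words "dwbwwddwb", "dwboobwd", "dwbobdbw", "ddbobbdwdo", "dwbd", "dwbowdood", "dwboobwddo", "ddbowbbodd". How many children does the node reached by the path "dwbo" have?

3

The children of the "dwbo" node are the distinct next characters among strings starting with "dwbo".
Characters that immediately follow "dwbo" among the stored strings: {b, o, w}.
That node has 3 child edges.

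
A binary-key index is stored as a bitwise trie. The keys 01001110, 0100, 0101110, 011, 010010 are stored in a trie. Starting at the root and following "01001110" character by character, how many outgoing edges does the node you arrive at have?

0

Walk "01001110" from the root, arriving at one node.
No stored string extends past "01001110".
That node has 0 child edges.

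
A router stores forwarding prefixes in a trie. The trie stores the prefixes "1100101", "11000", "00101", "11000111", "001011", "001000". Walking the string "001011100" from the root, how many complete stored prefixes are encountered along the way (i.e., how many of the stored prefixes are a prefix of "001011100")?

2

Walk "001011100" from the root; an end-of-word marker is hit whenever a stored word is a prefix of "001011100".
Prefixes of the query that are stored words: "00101", "001011"
Count: 2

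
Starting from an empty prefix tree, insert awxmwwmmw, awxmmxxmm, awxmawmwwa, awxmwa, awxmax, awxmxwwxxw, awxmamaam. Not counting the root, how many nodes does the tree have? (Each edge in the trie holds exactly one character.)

32

Trie structure (* marks end of a word):
(root)
└─ a
   └─ w
      └─ x
         └─ m
            ├─ a
            │  ├─ m
            │  │  └─ a
            │  │     └─ a
            │  │        └─ m *
            │  ├─ w
            │  │  └─ m
            │  │     └─ w
            │  │        └─ w
            │  │           └─ a *
            │  └─ x *
            ├─ m
            │  └─ x
            │     └─ x
            │        └─ m
            │           └─ m *
            ├─ w
            │  ├─ a *
            │  └─ w
            │     └─ m
            │        └─ m
            │           └─ w *
            └─ x
               └─ w
                  └─ w
                     └─ x
                        └─ x
                           └─ w *
Counting every labelled node above: 32.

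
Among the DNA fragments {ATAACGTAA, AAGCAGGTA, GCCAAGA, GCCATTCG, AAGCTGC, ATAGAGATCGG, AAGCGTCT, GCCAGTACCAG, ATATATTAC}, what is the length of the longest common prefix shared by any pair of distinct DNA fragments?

The deepest shared node is where two words last agree before diverging.
e.g. "AAGCAGGTA" and "AAGCGTCT" share the prefix "AAGC" of length 4; no pair shares a longer one.
Longest shared-prefix length: 4

4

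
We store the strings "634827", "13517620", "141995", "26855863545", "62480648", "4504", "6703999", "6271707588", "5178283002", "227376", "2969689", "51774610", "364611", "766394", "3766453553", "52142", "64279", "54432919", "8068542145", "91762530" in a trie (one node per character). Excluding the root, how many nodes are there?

135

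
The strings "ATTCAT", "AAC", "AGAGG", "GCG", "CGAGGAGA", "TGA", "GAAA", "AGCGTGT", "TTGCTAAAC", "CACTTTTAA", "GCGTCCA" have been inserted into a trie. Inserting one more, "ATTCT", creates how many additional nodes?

The longest prefix of "ATTCT" already in the trie is "ATTC" (length 4).
Each of the 1 remaining characters creates one node.

1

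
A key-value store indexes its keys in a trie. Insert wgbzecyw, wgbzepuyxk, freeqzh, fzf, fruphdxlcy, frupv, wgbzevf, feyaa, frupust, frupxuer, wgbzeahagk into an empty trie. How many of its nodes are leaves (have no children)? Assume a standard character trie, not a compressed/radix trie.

Leaves are exactly the stored words that no other stored word extends.
Those words: "feyaa", "freeqzh", "fruphdxlcy", "frupust", "frupv", "frupxuer", "fzf", "wgbzeahagk", "wgbzecyw", "wgbzepuyxk", "wgbzevf"
Leaf count: 11

11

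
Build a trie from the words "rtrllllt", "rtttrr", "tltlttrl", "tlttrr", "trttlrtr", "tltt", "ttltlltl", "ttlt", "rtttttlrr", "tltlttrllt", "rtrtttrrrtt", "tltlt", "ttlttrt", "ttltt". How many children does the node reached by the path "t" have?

3

Walk "t" from the root, arriving at one node.
Distinct next characters after "t": l, r, t.
That node has 3 child edges.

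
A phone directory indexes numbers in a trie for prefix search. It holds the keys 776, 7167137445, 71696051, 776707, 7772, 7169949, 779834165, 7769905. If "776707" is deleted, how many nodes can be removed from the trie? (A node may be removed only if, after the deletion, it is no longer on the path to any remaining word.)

3

After clearing the end-marker at "776707", prune upward until reaching a node still needed by another word.
The suffix "707" (3 nodes) is used only by "776707"; the node for "776" still has the child "9", so pruning stops there.
Nodes removed: 3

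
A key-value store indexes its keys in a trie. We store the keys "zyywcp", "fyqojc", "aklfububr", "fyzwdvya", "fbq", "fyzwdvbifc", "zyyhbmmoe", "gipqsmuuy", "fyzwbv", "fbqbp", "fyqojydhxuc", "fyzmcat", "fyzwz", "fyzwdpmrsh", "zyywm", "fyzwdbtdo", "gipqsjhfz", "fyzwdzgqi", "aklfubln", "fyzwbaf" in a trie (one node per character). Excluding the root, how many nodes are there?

85

Trace insertions, counting only characters that open a new branch:
  "zyywcp" → 6 new (z, y, y, w, c, p)
  "fyqojc" → 6 new (f, y, q, o, j, c)
  "aklfububr" → 9 new (a, k, l, f, u, b, u, b, r)
  "fyzwdvya" → prefix "fy" already present; 6 new (z, w, d, v, y, a)
  "fbq" → prefix "f" already present; 2 new (b, q)
  "fyzwdvbifc" → prefix "fyzwdv" already present; 4 new (b, i, f, c)
  "zyyhbmmoe" → prefix "zyy" already present; 6 new (h, b, m, m, o, e)
  "gipqsmuuy" → 9 new (g, i, p, q, s, m, u, u, y)
  "fyzwbv" → prefix "fyzw" already present; 2 new (b, v)
  "fbqbp" → prefix "fbq" already present; 2 new (b, p)
  "fyqojydhxuc" → prefix "fyqoj" already present; 6 new (y, d, h, x, u, c)
  "fyzmcat" → prefix "fyz" already present; 4 new (m, c, a, t)
  "fyzwz" → prefix "fyzw" already present; 1 new (z)
  "fyzwdpmrsh" → prefix "fyzwd" already present; 5 new (p, m, r, s, h)
  "zyywm" → prefix "zyyw" already present; 1 new (m)
  "fyzwdbtdo" → prefix "fyzwd" already present; 4 new (b, t, d, o)
  "gipqsjhfz" → prefix "gipqs" already present; 4 new (j, h, f, z)
  "fyzwdzgqi" → prefix "fyzwd" already present; 4 new (z, g, q, i)
  "aklfubln" → prefix "aklfub" already present; 2 new (l, n)
  "fyzwbaf" → prefix "fyzwb" already present; 2 new (a, f)
Total nodes = 6 + 6 + 9 + 6 + 2 + 4 + 6 + 9 + 2 + 2 + 6 + 4 + 1 + 5 + 1 + 4 + 4 + 4 + 2 + 2 = 85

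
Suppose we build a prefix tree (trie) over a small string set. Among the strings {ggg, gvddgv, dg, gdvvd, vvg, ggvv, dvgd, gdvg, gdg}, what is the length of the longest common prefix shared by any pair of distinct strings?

Equivalently: take the maximum, over all pairs, of their longest common prefix length.
"gdvg" and "gdvvd" agree on "gdv" (3 characters) before diverging; nothing deeper is shared.
Longest shared-prefix length: 3

3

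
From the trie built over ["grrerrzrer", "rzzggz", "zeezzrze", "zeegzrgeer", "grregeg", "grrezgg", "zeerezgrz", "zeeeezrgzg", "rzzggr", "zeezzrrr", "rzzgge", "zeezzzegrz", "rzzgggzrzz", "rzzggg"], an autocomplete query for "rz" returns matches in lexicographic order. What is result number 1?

Filter for "rz…" and sort: "rzzgge", "rzzggg", "rzzgggzrzz", "rzzggr", "rzzggz"
The 1st is rzzgge.

rzzgge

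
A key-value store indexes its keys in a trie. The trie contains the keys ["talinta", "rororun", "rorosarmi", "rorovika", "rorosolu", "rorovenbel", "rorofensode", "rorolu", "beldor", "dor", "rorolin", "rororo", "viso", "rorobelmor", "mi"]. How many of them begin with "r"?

10

Walk to "r"; the words in its subtree are exactly those with that prefix.
Matches: "rorobelmor", "rorofensode", "rorolin", "rorolu", "rororo", "rororun", "rorosarmi", "rorosolu", "rorovenbel", "rorovika"
Count: 10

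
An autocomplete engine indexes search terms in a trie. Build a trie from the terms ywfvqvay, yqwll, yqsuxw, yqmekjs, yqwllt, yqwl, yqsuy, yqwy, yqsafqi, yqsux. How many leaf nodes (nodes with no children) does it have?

Leaves are exactly the stored words that no other stored word extends.
Those words: "yqmekjs", "yqsafqi", "yqsuxw", "yqsuy", "yqwllt", "yqwy", "ywfvqvay"
Leaf count: 7

7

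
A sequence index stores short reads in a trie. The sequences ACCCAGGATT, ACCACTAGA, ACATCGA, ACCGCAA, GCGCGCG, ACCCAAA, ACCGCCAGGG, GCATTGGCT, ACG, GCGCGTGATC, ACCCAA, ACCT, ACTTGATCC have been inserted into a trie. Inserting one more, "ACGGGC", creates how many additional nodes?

3

"ACG" is already a path in the trie; the remaining "GGC" must be added.
Each of the 3 remaining characters creates one node.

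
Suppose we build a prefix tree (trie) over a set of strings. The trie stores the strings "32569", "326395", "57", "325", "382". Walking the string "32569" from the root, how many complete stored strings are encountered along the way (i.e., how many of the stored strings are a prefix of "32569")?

Traverse "32569" character by character; count nodes along the way that are marked as word ends.
Prefixes of the query that are stored words: "325", "32569"
Count: 2

2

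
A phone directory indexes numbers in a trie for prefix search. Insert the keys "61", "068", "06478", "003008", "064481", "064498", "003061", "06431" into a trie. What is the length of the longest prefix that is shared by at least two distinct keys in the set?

4

Look for the deepest trie node that still has at least two words in its subtree.
e.g. "003008" and "003061" share the prefix "0030" of length 4; no pair shares a longer one.
Longest shared-prefix length: 4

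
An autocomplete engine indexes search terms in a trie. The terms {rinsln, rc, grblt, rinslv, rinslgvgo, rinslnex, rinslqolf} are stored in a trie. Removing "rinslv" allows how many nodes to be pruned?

After clearing the end-marker at "rinslv", prune upward until reaching a node still needed by another word.
The suffix "v" (1 node) is used only by "rinslv"; the node for "rinsl" still has the child "n", so pruning stops there.
Nodes removed: 1

1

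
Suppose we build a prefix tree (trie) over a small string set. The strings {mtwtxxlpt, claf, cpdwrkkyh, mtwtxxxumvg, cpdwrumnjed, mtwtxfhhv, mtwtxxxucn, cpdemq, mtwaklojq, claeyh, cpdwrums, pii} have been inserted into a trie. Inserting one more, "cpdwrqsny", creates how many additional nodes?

4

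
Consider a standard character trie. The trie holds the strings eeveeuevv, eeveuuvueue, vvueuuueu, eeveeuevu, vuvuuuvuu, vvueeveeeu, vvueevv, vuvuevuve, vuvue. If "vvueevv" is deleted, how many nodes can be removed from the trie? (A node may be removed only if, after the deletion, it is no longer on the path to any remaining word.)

After clearing the end-marker at "vvueevv", prune upward until reaching a node still needed by another word.
The suffix "v" (1 node) is used only by "vvueevv"; the node for "vvueev" still has the child "e", so pruning stops there.
Nodes removed: 1

1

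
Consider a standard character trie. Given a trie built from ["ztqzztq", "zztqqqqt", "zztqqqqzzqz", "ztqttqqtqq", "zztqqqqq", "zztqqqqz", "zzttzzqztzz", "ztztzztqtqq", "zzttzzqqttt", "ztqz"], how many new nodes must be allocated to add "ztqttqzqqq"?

The longest prefix of "ztqttqzqqq" already in the trie is "ztqttq" (length 6).
So 10 − 6 = 4 new nodes.

4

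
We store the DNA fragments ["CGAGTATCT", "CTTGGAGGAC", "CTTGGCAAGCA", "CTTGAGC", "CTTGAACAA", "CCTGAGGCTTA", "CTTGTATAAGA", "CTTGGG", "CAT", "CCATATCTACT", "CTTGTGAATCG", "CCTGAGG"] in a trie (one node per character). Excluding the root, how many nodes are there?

Insert word by word; a character creates a node only if that edge doesn't already exist:
  "CGAGTATCT" → 9 new (C, G, A, G, T, A, T, C, T)
  "CTTGGAGGAC" → prefix "C" already present; 9 new (T, T, G, G, A, G, G, A, C)
  "CTTGGCAAGCA" → prefix "CTTGG" already present; 6 new (C, A, A, G, C, A)
  "CTTGAGC" → prefix "CTTG" already present; 3 new (A, G, C)
  "CTTGAACAA" → prefix "CTTGA" already present; 4 new (A, C, A, A)
  "CCTGAGGCTTA" → prefix "C" already present; 10 new (C, T, G, A, G, G, C, T, T, A)
  "CTTGTATAAGA" → prefix "CTTG" already present; 7 new (T, A, T, A, A, G, A)
  "CTTGGG" → prefix "CTTGG" already present; 1 new (G)
  "CAT" → prefix "C" already present; 2 new (A, T)
  "CCATATCTACT" → prefix "CC" already present; 9 new (A, T, A, T, C, T, A, C, T)
  "CTTGTGAATCG" → prefix "CTTGT" already present; 6 new (G, A, A, T, C, G)
  "CCTGAGG" → prefix "CCTGAGG" already present; 0 new (none)
Total nodes = 9 + 9 + 6 + 3 + 4 + 10 + 7 + 1 + 2 + 9 + 6 + 0 = 66

66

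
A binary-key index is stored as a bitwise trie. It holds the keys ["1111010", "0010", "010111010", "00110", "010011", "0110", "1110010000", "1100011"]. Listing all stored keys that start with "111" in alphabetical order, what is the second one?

1111010

Words with prefix "111", in lexicographic order: "1110010000", "1111010"
The 2nd is 1111010.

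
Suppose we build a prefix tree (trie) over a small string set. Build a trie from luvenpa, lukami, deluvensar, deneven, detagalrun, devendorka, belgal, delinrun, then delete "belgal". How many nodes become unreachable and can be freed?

After clearing the end-marker at "belgal", prune upward until reaching a node still needed by another word.
No other word shares any prefix with "belgal", so all 6 of its nodes go.
Nodes removed: 6

6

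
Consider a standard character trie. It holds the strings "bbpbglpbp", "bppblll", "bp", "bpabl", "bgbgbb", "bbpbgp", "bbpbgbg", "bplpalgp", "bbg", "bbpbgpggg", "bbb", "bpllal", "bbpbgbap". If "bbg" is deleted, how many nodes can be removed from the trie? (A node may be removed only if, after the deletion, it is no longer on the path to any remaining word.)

1

After clearing the end-marker at "bbg", prune upward until reaching a node still needed by another word.
The suffix "g" (1 node) is used only by "bbg"; the node for "bb" still has the child "p", so pruning stops there.
Nodes removed: 1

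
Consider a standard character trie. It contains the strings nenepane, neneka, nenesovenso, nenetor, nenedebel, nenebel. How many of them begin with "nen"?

Walk to "nen"; the words in its subtree are exactly those with that prefix.
Matches: "nenebel", "nenedebel", "neneka", "nenepane", "nenesovenso", "nenetor"
Count: 6

6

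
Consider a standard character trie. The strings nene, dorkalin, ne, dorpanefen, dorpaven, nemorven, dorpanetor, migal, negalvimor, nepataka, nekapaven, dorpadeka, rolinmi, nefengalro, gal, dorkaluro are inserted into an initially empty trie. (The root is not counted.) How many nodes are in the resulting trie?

For each word, the new-node count is its length minus the longest prefix already in the trie:
  "nene" → 4 new (n, e, n, e)
  "dorkalin" → 8 new (d, o, r, k, a, l, i, n)
  "ne" → prefix "ne" already present; 0 new (none)
  "dorpanefen" → prefix "dor" already present; 7 new (p, a, n, e, f, e, n)
  "dorpaven" → prefix "dorpa" already present; 3 new (v, e, n)
  "nemorven" → prefix "ne" already present; 6 new (m, o, r, v, e, n)
  "dorpanetor" → prefix "dorpane" already present; 3 new (t, o, r)
  "migal" → 5 new (m, i, g, a, l)
  "negalvimor" → prefix "ne" already present; 8 new (g, a, l, v, i, m, o, r)
  "nepataka" → prefix "ne" already present; 6 new (p, a, t, a, k, a)
  "nekapaven" → prefix "ne" already present; 7 new (k, a, p, a, v, e, n)
  "dorpadeka" → prefix "dorpa" already present; 4 new (d, e, k, a)
  "rolinmi" → 7 new (r, o, l, i, n, m, i)
  "nefengalro" → prefix "ne" already present; 8 new (f, e, n, g, a, l, r, o)
  "gal" → 3 new (g, a, l)
  "dorkaluro" → prefix "dorkal" already present; 3 new (u, r, o)
Total nodes = 4 + 8 + 0 + 7 + 3 + 6 + 3 + 5 + 8 + 6 + 7 + 4 + 7 + 8 + 3 + 3 = 82

82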